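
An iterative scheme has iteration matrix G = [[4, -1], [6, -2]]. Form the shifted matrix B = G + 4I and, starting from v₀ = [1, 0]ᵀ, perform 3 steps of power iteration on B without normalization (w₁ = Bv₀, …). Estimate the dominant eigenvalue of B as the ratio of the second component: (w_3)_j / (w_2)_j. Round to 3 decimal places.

7.800

B = G + 4I has rows (8, -1); (6, 2)
w1 = Bv₀ = (8, 6)
w2 = Bw1 = (58, 60)
w3 = Bw2 = (404, 468)
Ratio: 468/60 = 7.800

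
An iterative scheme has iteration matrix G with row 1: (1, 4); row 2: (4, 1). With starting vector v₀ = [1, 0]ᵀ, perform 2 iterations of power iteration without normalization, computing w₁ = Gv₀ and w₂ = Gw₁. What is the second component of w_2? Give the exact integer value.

8

w1 = Gv₀ = (1, 4)
w2 = Gw1 = (17, 8)
The requested component of w2 is 8.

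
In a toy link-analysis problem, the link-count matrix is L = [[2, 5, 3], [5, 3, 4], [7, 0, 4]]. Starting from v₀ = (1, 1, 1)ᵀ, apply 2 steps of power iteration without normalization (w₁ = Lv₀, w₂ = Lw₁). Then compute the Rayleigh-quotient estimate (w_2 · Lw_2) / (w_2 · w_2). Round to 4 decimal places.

w1 = Lv₀ = (2·1 + 5·1 + 3·1; 5·1 + 3·1 + 4·1; 7·1 + 0·1 + 4·1) = (10, 12, 11)
w2 = Lw1 = (2·10 + 5·12 + 3·11; 5·10 + 3·12 + 4·11; 7·10 + 0·12 + 4·11) = (113, 130, 114)
Lw2 = (1218, 1411, 1247)
w2·Lw2 = 113·1218 + 130·1411 + 114·1247 = 463222; w2·w2 = 113·113 + 130·130 + 114·114 = 42665
λ ≈ 463222/42665 = 10.8572

10.8572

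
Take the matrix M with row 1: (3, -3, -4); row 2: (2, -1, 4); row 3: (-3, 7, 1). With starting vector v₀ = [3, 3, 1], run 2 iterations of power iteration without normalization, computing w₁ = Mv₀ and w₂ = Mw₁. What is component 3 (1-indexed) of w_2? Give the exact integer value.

w1 = Mv₀ = (3·3 + (-3)·3 + (-4)·1; 2·3 + (-1)·3 + 4·1; (-3)·3 + 7·3 + 1·1) = (-4, 7, 13)
w2 = Mw1 = (3·(-4) + (-3)·7 + (-4)·13; 2·(-4) + (-1)·7 + 4·13; (-3)·(-4) + 7·7 + 1·13) = (-85, 37, 74)
The requested component of w2 is 74.

74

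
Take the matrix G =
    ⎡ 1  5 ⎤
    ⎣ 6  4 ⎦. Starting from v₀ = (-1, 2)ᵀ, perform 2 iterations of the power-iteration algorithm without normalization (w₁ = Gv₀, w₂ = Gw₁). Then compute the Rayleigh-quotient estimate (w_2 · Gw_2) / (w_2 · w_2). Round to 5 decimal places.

w1 = Gv₀ = (9, 2)
w2 = Gw1 = (19, 62)
Gw2 = (329, 362)
w2·Gw2 = 19·329 + 62·362 = 28695; w2·w2 = 19·19 + 62·62 = 4205
λ ≈ 28695/4205 = 6.82402

6.82402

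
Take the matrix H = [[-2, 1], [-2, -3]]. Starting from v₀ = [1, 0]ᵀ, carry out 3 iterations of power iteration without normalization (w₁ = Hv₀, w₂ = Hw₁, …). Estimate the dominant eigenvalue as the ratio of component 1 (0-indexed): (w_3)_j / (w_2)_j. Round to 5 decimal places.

λ ≈ -3.40000

w1 = Hv₀ = ((-2)·1 + 1·0; (-2)·1 + (-3)·0) = (-2, -2)
w2 = Hw1 = ((-2)·(-2) + 1·(-2); (-2)·(-2) + (-3)·(-2)) = (2, 10)
w3 = Hw2 = (6, -34)
Ratio at component: -34 / 10 = -3.40000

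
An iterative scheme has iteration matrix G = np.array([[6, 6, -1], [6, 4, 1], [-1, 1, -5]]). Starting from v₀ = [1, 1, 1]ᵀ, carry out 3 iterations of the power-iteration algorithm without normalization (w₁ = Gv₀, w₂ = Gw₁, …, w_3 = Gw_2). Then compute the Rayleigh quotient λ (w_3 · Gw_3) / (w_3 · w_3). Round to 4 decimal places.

w1 = Gv₀ = (6·1 + 6·1 + (-1)·1; 6·1 + 4·1 + 1·1; (-1)·1 + 1·1 + (-5)·1) = (11, 11, -5)
w2 = Gw1 = (6·11 + 6·11 + (-1)·(-5); 6·11 + 4·11 + 1·(-5); (-1)·11 + 1·11 + (-5)·(-5)) = (137, 105, 25)
w3 = Gw2 = (1427, 1267, -157)
Gw3 = (16321, 13473, 625)
w3·Gw3 = 1427·16321 + 1267·13473 + (-157)·625 = 40262233; w3·w3 = 1427·1427 + 1267·1267 + (-157)·(-157) = 3666267
λ ≈ 40262233/3666267 = 10.9818

10.9818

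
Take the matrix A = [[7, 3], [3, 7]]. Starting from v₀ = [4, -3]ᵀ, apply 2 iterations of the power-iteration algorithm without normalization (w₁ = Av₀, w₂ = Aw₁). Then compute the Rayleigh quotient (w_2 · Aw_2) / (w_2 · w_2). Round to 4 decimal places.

6.6615

w1 = Av₀ = (19, -9)
w2 = Aw1 = (106, -6)
Aw2 = (724, 276)
w2·Aw2 = 106·724 + (-6)·276 = 75088; w2·w2 = 106·106 + (-6)·(-6) = 11272
λ ≈ 75088/11272 = 6.6615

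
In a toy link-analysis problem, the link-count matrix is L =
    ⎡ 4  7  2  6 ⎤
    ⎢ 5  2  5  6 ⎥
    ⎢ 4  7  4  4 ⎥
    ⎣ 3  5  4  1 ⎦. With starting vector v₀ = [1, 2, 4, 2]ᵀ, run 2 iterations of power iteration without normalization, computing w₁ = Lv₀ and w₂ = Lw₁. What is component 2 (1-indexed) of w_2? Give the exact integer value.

668

w1 = Lv₀ = (38, 41, 42, 31)
w2 = Lw1 = (709, 668, 731, 518)
The requested component of w2 is 668.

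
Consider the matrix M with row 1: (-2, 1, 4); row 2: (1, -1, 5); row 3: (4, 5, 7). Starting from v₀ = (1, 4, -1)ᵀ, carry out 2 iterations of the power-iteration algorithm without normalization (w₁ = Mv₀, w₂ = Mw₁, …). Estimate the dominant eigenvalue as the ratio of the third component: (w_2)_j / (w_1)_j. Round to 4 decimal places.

4.1765

w1 = Mv₀ = (-2, -8, 17)
w2 = Mw1 = (64, 91, 71)
Ratio at component: 71 / 17 = 4.1765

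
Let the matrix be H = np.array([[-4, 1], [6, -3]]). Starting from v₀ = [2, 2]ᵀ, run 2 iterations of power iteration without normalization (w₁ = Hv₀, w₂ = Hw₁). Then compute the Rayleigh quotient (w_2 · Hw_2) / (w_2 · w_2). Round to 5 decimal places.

λ ≈ -6.20755

w1 = Hv₀ = ((-4)·2 + 1·2; 6·2 + (-3)·2) = (-6, 6)
w2 = Hw1 = ((-4)·(-6) + 1·6; 6·(-6) + (-3)·6) = (30, -54)
Hw2 = (-174, 342)
w2·Hw2 = 30·(-174) + (-54)·342 = -23688; w2·w2 = 30·30 + (-54)·(-54) = 3816
λ ≈ -23688/3816 = -6.20755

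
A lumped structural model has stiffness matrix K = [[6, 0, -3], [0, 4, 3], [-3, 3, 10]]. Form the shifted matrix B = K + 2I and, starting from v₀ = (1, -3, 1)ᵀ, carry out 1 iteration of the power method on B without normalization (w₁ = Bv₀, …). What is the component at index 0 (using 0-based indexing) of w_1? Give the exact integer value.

B = K + 2I has rows (8, 0, -3); (0, 6, 3); (-3, 3, 12)
w1 = Bv₀ = (5, -15, 0)
Requested component of w1: 5

5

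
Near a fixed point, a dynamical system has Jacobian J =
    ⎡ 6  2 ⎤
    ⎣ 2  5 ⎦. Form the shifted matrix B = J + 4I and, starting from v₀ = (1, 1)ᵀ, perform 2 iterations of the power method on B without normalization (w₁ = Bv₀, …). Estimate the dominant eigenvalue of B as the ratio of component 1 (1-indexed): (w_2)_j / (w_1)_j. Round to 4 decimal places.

11.8333

B = J + 4I has rows (10, 2); (2, 9)
w1 = Bv₀ = (10·1 + 2·1; 2·1 + 9·1) = (12, 11)
w2 = Bw1 = (10·12 + 2·11; 2·12 + 9·11) = (142, 123)
Ratio: 142/12 = 11.8333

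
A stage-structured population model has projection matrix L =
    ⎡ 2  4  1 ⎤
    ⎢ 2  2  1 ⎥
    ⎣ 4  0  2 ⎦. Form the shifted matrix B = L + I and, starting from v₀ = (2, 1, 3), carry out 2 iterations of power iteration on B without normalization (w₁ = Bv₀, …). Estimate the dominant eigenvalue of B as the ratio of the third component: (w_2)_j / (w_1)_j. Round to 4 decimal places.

B = L + I has rows (3, 4, 1); (2, 3, 1); (4, 0, 3)
w1 = Bv₀ = (3·2 + 4·1 + 1·3; 2·2 + 3·1 + 1·3; 4·2 + 0·1 + 3·3) = (13, 10, 17)
w2 = Bw1 = (3·13 + 4·10 + 1·17; 2·13 + 3·10 + 1·17; 4·13 + 0·10 + 3·17) = (96, 73, 103)
Ratio: 103/17 = 6.0588

μ ≈ 6.0588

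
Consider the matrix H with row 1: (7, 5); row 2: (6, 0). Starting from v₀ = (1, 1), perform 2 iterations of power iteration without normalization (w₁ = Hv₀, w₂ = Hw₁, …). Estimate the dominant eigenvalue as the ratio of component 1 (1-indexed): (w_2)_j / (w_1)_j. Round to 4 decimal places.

λ ≈ 9.5000

w1 = Hv₀ = (12, 6)
w2 = Hw1 = (114, 72)
Ratio at component: 114 / 12 = 9.5000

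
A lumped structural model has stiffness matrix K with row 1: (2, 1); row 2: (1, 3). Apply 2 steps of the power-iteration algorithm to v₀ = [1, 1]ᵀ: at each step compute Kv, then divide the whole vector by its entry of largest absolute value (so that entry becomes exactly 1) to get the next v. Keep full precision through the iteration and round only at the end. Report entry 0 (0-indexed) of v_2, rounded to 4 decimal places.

Kv0 = (3.00000, 4.00000); divide by 4.00000 → v1 = (0.75000, 1.00000)
Kv1 = (2.50000, 3.75000); divide by 3.75000 → v2 = (0.66667, 1.00000)
Requested entry of v2: 10/15 = 0.6667

0.6667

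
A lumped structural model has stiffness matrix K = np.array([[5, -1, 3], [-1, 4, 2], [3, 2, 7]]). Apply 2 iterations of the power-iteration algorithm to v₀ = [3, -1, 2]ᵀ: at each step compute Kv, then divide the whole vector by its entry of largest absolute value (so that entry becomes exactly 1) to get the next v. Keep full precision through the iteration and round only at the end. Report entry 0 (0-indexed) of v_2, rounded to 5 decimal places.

0.85024

Kv0 = (22.000000, -3.000000, 21.000000); divide by 22.000000 → v1 = (1.000000, -0.136364, 0.954545)
Kv1 = (8.000000, 0.363636, 9.409091); divide by 9.409091 → v2 = (0.850242, 0.038647, 1.000000)
Requested entry of v2: 176/207 = 0.85024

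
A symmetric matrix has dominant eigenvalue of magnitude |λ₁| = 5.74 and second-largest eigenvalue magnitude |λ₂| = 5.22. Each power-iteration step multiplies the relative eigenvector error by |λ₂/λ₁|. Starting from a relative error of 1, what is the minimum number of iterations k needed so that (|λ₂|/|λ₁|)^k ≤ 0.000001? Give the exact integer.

146

|λ₂/λ₁| = 5.22/5.74 = 0.90941
Need k ≥ ln(0.000001) / ln(0.90941) = -13.8155 / -0.0950 ≈ 145.485
Smallest integer k satisfying the bound: 146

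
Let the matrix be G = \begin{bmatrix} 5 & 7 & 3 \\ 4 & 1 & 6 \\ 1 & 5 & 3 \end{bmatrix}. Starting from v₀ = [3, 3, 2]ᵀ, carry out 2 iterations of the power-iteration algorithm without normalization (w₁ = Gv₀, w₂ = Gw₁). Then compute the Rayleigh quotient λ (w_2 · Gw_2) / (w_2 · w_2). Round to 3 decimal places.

λ ≈ 11.446

w1 = Gv₀ = (42, 27, 24)
w2 = Gw1 = (471, 339, 249)
Gw2 = (5475, 3717, 2913)
w2·Gw2 = 471·5475 + 339·3717 + 249·2913 = 4564125; w2·w2 = 471·471 + 339·339 + 249·249 = 398763
λ ≈ 4564125/398763 = 11.446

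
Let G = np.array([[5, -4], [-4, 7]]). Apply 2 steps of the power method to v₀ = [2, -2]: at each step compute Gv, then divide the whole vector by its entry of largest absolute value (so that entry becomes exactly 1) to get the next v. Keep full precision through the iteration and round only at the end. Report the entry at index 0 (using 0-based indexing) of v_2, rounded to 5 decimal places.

-0.78761

Gv0 = (18.000000, -22.000000); divide by -22.000000 → v1 = (-0.818182, 1.000000)
Gv1 = (-8.090909, 10.272727); divide by 10.272727 → v2 = (-0.787611, 1.000000)
Requested entry of v2: 178/-226 = -0.78761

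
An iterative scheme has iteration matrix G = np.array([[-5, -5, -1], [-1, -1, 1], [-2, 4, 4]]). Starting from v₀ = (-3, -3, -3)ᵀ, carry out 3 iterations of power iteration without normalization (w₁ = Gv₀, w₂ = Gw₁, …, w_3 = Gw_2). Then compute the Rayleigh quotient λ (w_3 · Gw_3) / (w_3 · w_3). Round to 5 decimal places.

-3.73589

w1 = Gv₀ = ((-5)·(-3) + (-5)·(-3) + (-1)·(-3); (-1)·(-3) + (-1)·(-3) + 1·(-3); (-2)·(-3) + 4·(-3) + 4·(-3)) = (33, 3, -18)
w2 = Gw1 = ((-5)·33 + (-5)·3 + (-1)·(-18); (-1)·33 + (-1)·3 + 1·(-18); (-2)·33 + 4·3 + 4·(-18)) = (-162, -54, -126)
w3 = Gw2 = (1206, 90, -396)
Gw3 = (-6084, -1692, -3636)
w3·Gw3 = 1206·(-6084) + 90·(-1692) + (-396)·(-3636) = -6049728; w3·w3 = 1206·1206 + 90·90 + (-396)·(-396) = 1619352
λ ≈ -6049728/1619352 = -3.73589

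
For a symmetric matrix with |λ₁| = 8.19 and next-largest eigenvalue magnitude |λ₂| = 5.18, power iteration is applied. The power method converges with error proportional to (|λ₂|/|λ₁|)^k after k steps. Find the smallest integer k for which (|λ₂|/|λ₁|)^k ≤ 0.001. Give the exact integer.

|λ₂/λ₁| = 5.18/8.19 = 0.63248
Need k ≥ ln(0.001) / ln(0.63248) = -6.9078 / -0.4581 ≈ 15.079
Smallest integer k satisfying the bound: 16

16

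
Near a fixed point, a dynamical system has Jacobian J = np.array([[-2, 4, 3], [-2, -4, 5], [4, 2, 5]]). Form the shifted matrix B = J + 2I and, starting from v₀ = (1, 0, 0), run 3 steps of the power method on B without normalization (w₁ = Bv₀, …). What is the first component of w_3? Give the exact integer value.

168

B = J + 2I has rows (0, 4, 3); (-2, -2, 5); (4, 2, 7)
w1 = Bv₀ = (0, -2, 4)
w2 = Bw1 = (4, 24, 24)
w3 = Bw2 = (168, 64, 232)
Requested component of w3: 168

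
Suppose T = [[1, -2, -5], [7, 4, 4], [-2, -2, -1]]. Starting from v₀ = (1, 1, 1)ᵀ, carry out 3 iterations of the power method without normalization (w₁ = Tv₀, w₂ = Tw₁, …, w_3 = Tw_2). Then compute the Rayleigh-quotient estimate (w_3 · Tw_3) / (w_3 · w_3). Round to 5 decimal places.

w1 = Tv₀ = (-6, 15, -5)
w2 = Tw1 = (-11, -2, -13)
w3 = Tw2 = (58, -137, 39)
Tw3 = (137, 14, 119)
w3·Tw3 = 58·137 + (-137)·14 + 39·119 = 10669; w3·w3 = 58·58 + (-137)·(-137) + 39·39 = 23654
λ ≈ 10669/23654 = 0.45104

λ ≈ 0.45104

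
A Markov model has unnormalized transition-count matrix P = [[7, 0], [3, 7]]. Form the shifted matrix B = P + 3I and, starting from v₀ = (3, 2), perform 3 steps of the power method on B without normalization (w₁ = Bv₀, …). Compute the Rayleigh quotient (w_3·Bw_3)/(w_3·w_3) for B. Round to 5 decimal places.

B = P + 3I has rows (10, 0); (3, 10)
w1 = Bv₀ = (10·3 + 0·2; 3·3 + 10·2) = (30, 29)
w2 = Bw1 = (10·30 + 0·29; 3·30 + 10·29) = (300, 380)
w3 = Bw2 = (3000, 4700)
Bw3 = (30000, 56000)
w3·Bw3 = 353200000; w3·w3 = 31090000; μ ≈ 353200000/31090000 = 11.36057

11.36057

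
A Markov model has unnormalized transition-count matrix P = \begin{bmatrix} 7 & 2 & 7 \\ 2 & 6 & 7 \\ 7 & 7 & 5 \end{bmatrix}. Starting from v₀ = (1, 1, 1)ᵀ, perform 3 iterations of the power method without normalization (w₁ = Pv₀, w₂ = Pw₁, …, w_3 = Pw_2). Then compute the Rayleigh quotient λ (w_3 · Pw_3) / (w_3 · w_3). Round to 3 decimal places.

w1 = Pv₀ = (7·1 + 2·1 + 7·1; 2·1 + 6·1 + 7·1; 7·1 + 7·1 + 5·1) = (16, 15, 19)
w2 = Pw1 = (7·16 + 2·15 + 7·19; 2·16 + 6·15 + 7·19; 7·16 + 7·15 + 5·19) = (275, 255, 312)
w3 = Pw2 = (4619, 4264, 5270)
Pw3 = (77751, 71712, 88531)
w3·Pw3 = 4619·77751 + 4264·71712 + 5270·88531 = 1131470207; w3·w3 = 4619·4619 + 4264·4264 + 5270·5270 = 67289757
λ ≈ 1131470207/67289757 = 16.815

λ ≈ 16.815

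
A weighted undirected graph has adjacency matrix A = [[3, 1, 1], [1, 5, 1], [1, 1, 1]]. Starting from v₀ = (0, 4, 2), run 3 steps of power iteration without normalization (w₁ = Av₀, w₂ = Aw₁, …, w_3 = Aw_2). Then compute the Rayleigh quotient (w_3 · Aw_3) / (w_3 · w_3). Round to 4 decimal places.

λ ≈ 5.7743

w1 = Av₀ = (3·0 + 1·4 + 1·2; 1·0 + 5·4 + 1·2; 1·0 + 1·4 + 1·2) = (6, 22, 6)
w2 = Aw1 = (3·6 + 1·22 + 1·6; 1·6 + 5·22 + 1·6; 1·6 + 1·22 + 1·6) = (46, 122, 34)
w3 = Aw2 = (294, 690, 202)
Aw3 = (1774, 3946, 1186)
w3·Aw3 = 294·1774 + 690·3946 + 202·1186 = 3483868; w3·w3 = 294·294 + 690·690 + 202·202 = 603340
λ ≈ 3483868/603340 = 5.7743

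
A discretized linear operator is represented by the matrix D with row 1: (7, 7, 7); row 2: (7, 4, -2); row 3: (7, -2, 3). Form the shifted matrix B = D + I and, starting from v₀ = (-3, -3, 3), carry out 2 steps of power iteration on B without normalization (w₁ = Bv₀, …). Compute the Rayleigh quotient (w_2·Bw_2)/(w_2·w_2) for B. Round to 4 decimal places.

B = D + I has rows (8, 7, 7); (7, 5, -2); (7, -2, 4)
w1 = Bv₀ = (8·(-3) + 7·(-3) + 7·3; 7·(-3) + 5·(-3) + (-2)·3; 7·(-3) + (-2)·(-3) + 4·3) = (-24, -42, -3)
w2 = Bw1 = (8·(-24) + 7·(-42) + 7·(-3); 7·(-24) + 5·(-42) + (-2)·(-3); 7·(-24) + (-2)·(-42) + 4·(-3)) = (-507, -372, -96)
Bw2 = (-7332, -5217, -3189)
w2·Bw2 = 5964192; w2·w2 = 404649; μ ≈ 5964192/404649 = 14.7392

μ ≈ 14.7392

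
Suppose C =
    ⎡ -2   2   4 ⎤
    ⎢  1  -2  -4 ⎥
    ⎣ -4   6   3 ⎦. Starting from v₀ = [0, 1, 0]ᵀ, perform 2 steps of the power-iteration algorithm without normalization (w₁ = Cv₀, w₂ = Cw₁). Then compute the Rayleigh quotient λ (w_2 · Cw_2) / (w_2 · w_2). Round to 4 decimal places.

-3.3219

w1 = Cv₀ = ((-2)·0 + 2·1 + 4·0; 1·0 + (-2)·1 + (-4)·0; (-4)·0 + 6·1 + 3·0) = (2, -2, 6)
w2 = Cw1 = ((-2)·2 + 2·(-2) + 4·6; 1·2 + (-2)·(-2) + (-4)·6; (-4)·2 + 6·(-2) + 3·6) = (16, -18, -2)
Cw2 = (-76, 60, -178)
w2·Cw2 = 16·(-76) + (-18)·60 + (-2)·(-178) = -1940; w2·w2 = 16·16 + (-18)·(-18) + (-2)·(-2) = 584
λ ≈ -1940/584 = -3.3219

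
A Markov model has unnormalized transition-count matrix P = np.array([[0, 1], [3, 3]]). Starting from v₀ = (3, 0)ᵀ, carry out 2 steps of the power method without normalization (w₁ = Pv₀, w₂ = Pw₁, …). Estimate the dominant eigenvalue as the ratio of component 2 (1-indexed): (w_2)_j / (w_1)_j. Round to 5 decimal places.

w1 = Pv₀ = (0·3 + 1·0; 3·3 + 3·0) = (0, 9)
w2 = Pw1 = (0·0 + 1·9; 3·0 + 3·9) = (9, 27)
Ratio at component: 27 / 9 = 3.00000

λ ≈ 3.00000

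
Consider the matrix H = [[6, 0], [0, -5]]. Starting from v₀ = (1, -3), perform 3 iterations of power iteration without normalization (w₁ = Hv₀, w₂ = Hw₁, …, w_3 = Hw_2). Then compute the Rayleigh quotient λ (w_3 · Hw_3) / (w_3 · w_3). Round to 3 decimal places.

-2.260

w1 = Hv₀ = (6·1 + 0·(-3); 0·1 + (-5)·(-3)) = (6, 15)
w2 = Hw1 = (6·6 + 0·15; 0·6 + (-5)·15) = (36, -75)
w3 = Hw2 = (216, 375)
Hw3 = (1296, -1875)
w3·Hw3 = 216·1296 + 375·(-1875) = -423189; w3·w3 = 216·216 + 375·375 = 187281
λ ≈ -423189/187281 = -2.260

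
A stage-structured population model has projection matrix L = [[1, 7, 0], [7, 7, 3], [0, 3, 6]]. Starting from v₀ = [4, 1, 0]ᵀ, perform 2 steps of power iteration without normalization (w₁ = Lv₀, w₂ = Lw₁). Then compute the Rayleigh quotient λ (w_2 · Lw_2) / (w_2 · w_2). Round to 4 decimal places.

12.3738

w1 = Lv₀ = (1·4 + 7·1 + 0·0; 7·4 + 7·1 + 3·0; 0·4 + 3·1 + 6·0) = (11, 35, 3)
w2 = Lw1 = (1·11 + 7·35 + 0·3; 7·11 + 7·35 + 3·3; 0·11 + 3·35 + 6·3) = (256, 331, 123)
Lw2 = (2573, 4478, 1731)
w2·Lw2 = 256·2573 + 331·4478 + 123·1731 = 2353819; w2·w2 = 256·256 + 331·331 + 123·123 = 190226
λ ≈ 2353819/190226 = 12.3738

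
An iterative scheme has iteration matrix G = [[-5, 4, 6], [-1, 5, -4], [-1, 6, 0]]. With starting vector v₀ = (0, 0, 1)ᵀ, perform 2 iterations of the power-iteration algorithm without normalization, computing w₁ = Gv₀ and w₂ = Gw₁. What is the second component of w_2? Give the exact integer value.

-26

w1 = Gv₀ = ((-5)·0 + 4·0 + 6·1; (-1)·0 + 5·0 + (-4)·1; (-1)·0 + 6·0 + 0·1) = (6, -4, 0)
w2 = Gw1 = ((-5)·6 + 4·(-4) + 6·0; (-1)·6 + 5·(-4) + (-4)·0; (-1)·6 + 6·(-4) + 0·0) = (-46, -26, -30)
The requested component of w2 is -26.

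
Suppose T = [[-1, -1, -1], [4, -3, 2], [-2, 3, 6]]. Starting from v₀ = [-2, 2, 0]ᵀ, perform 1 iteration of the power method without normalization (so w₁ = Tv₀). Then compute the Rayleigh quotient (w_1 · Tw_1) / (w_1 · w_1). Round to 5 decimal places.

w1 = Tv₀ = ((-1)·(-2) + (-1)·2 + (-1)·0; 4·(-2) + (-3)·2 + 2·0; (-2)·(-2) + 3·2 + 6·0) = (0, -14, 10)
Tw1 = (4, 62, 18)
w1·Tw1 = 0·4 + (-14)·62 + 10·18 = -688; w1·w1 = 0·0 + (-14)·(-14) + 10·10 = 296
λ ≈ -688/296 = -2.32432

-2.32432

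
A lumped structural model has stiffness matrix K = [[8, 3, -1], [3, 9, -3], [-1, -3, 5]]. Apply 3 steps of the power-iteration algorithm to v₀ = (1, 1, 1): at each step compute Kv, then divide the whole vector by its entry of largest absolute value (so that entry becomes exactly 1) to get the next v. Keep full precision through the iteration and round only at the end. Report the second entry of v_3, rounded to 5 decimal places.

1.00000

Kv0 = (10.000000, 9.000000, 1.000000); divide by 10.000000 → v1 = (1.000000, 0.900000, 0.100000)
Kv1 = (10.600000, 10.800000, -3.200000); divide by 10.800000 → v2 = (0.981481, 1.000000, -0.296296)
Kv2 = (11.148148, 12.833333, -5.462963); divide by 12.833333 → v3 = (0.868687, 1.000000, -0.425685)
Requested entry of v3: 1386/1386 = 1.00000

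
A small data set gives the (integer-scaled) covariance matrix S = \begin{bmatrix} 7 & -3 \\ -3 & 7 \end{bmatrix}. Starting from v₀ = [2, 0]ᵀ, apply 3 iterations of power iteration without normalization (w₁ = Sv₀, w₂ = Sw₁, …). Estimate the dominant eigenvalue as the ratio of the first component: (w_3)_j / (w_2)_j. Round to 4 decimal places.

w1 = Sv₀ = (14, -6)
w2 = Sw1 = (116, -84)
w3 = Sw2 = (1064, -936)
Ratio at component: 1064 / 116 = 9.1724

λ ≈ 9.1724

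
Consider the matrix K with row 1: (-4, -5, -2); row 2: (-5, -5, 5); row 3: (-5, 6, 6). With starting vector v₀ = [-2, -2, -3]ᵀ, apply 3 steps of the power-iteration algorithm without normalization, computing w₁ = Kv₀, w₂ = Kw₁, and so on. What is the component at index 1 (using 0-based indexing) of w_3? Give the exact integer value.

w1 = Kv₀ = (24, 5, -20)
w2 = Kw1 = (-81, -245, -210)
w3 = Kw2 = (1969, 580, -2325)
The requested component of w3 is 580.

580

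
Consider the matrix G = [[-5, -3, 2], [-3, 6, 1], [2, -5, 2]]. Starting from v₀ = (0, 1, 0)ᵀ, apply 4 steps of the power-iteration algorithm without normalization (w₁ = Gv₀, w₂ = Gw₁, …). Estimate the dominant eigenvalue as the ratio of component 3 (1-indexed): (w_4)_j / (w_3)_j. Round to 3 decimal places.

λ ≈ 6.588

w1 = Gv₀ = (-3, 6, -5)
w2 = Gw1 = (-13, 40, -46)
w3 = Gw2 = (-147, 233, -318)
w4 = Gw3 = (-600, 1521, -2095)
Ratio at component: -2095 / -318 = 6.588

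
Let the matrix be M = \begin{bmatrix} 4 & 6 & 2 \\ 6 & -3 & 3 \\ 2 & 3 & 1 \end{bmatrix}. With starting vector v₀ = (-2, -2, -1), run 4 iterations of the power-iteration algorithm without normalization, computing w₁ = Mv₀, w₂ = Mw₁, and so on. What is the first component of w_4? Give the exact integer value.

w1 = Mv₀ = (4·(-2) + 6·(-2) + 2·(-1); 6·(-2) + (-3)·(-2) + 3·(-1); 2·(-2) + 3·(-2) + 1·(-1)) = (-22, -9, -11)
w2 = Mw1 = (4·(-22) + 6·(-9) + 2·(-11); 6·(-22) + (-3)·(-9) + 3·(-11); 2·(-22) + 3·(-9) + 1·(-11)) = (-164, -138, -82)
w3 = Mw2 = (-1648, -816, -824)
w4 = Mw3 = (-13136, -9912, -6568)
The requested component of w4 is -13136.

-13136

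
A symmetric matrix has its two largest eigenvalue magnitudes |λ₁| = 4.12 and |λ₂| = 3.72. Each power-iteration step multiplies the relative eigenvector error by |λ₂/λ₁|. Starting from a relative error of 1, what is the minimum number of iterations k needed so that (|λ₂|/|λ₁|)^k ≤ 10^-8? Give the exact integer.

181

|λ₂/λ₁| = 3.72/4.12 = 0.90291
Need k ≥ ln(10^-8) / ln(0.90291) = -18.4207 / -0.1021 ≈ 180.366
Smallest integer k satisfying the bound: 181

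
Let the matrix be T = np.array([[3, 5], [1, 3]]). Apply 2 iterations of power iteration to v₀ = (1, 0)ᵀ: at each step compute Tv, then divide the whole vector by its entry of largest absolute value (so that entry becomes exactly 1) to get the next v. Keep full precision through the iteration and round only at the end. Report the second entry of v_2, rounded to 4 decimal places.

0.4286

Tv0 = (3.00000, 1.00000); divide by 3.00000 → v1 = (1.00000, 0.33333)
Tv1 = (4.66667, 2.00000); divide by 4.66667 → v2 = (1.00000, 0.42857)
Requested entry of v2: 6/14 = 0.4286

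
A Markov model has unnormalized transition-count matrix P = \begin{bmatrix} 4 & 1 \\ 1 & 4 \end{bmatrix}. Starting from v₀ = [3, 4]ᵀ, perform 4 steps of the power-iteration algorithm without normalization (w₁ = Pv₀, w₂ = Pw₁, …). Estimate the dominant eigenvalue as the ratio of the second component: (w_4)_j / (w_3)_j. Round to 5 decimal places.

λ ≈ 4.94013

w1 = Pv₀ = (16, 19)
w2 = Pw1 = (83, 92)
w3 = Pw2 = (424, 451)
w4 = Pw3 = (2147, 2228)
Ratio at component: 2228 / 451 = 4.94013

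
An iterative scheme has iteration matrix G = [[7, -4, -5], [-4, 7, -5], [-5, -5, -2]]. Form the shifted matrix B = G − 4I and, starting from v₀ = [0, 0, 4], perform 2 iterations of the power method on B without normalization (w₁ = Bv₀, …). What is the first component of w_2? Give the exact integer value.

140

B = G − 4I has rows (3, -4, -5); (-4, 3, -5); (-5, -5, -6)
w1 = Bv₀ = (-20, -20, -24)
w2 = Bw1 = (140, 140, 344)
Requested component of w2: 140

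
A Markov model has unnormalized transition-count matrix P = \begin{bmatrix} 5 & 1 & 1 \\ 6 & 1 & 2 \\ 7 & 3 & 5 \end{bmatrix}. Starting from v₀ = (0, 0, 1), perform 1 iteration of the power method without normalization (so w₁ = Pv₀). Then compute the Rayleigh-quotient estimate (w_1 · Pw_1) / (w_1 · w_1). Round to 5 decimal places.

w1 = Pv₀ = (5·0 + 1·0 + 1·1; 6·0 + 1·0 + 2·1; 7·0 + 3·0 + 5·1) = (1, 2, 5)
Pw1 = (12, 18, 38)
w1·Pw1 = 1·12 + 2·18 + 5·38 = 238; w1·w1 = 1·1 + 2·2 + 5·5 = 30
λ ≈ 238/30 = 7.93333

7.93333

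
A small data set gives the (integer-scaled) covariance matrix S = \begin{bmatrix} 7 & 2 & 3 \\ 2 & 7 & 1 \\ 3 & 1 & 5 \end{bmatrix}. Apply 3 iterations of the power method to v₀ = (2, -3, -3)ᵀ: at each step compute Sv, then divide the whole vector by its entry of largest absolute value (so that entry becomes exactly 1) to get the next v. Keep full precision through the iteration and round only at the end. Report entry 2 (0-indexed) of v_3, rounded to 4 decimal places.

0.6164

Sv0 = (-1.00000, -20.00000, -12.00000); divide by -20.00000 → v1 = (0.05000, 1.00000, 0.60000)
Sv1 = (4.15000, 7.70000, 4.15000); divide by 7.70000 → v2 = (0.53896, 1.00000, 0.53896)
Sv2 = (7.38961, 8.61688, 5.31169); divide by 8.61688 → v3 = (0.85757, 1.00000, 0.61643)
Requested entry of v3: -818/-1327 = 0.6164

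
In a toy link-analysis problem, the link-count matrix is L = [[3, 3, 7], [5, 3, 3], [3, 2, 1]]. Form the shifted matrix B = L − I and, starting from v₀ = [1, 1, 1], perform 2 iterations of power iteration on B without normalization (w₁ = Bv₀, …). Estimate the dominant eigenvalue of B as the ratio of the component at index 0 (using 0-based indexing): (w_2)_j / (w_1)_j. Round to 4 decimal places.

B = L − I has rows (2, 3, 7); (5, 2, 3); (3, 2, 0)
w1 = Bv₀ = (2·1 + 3·1 + 7·1; 5·1 + 2·1 + 3·1; 3·1 + 2·1 + 0·1) = (12, 10, 5)
w2 = Bw1 = (2·12 + 3·10 + 7·5; 5·12 + 2·10 + 3·5; 3·12 + 2·10 + 0·5) = (89, 95, 56)
Ratio: 89/12 = 7.4167

μ ≈ 7.4167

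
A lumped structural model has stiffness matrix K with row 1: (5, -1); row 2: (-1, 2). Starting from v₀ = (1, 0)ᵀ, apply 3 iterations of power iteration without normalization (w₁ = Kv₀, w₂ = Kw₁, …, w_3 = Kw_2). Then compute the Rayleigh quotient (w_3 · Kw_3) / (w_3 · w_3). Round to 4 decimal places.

λ ≈ 5.3024

w1 = Kv₀ = (5, -1)
w2 = Kw1 = (26, -7)
w3 = Kw2 = (137, -40)
Kw3 = (725, -217)
w3·Kw3 = 137·725 + (-40)·(-217) = 108005; w3·w3 = 137·137 + (-40)·(-40) = 20369
λ ≈ 108005/20369 = 5.3024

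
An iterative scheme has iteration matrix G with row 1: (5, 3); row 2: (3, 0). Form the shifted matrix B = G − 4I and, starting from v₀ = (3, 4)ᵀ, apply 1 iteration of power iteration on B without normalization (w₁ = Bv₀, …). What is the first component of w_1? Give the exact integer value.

15

B = G − 4I has rows (1, 3); (3, -4)
w1 = Bv₀ = (1·3 + 3·4; 3·3 + (-4)·4) = (15, -7)
Requested component of w1: 15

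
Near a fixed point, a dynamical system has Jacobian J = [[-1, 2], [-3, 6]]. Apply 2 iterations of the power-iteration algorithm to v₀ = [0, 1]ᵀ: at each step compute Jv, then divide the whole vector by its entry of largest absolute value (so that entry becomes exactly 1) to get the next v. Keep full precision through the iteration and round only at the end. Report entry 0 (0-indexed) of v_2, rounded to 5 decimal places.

Jv0 = (2.000000, 6.000000); divide by 6.000000 → v1 = (0.333333, 1.000000)
Jv1 = (1.666667, 5.000000); divide by 5.000000 → v2 = (0.333333, 1.000000)
Requested entry of v2: 10/30 = 0.33333

0.33333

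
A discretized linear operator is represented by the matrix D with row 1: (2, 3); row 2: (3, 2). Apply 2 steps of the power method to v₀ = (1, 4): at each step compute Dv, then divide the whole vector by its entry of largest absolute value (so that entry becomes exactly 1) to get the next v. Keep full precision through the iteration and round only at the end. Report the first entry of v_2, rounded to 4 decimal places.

Dv0 = (14.00000, 11.00000); divide by 14.00000 → v1 = (1.00000, 0.78571)
Dv1 = (4.35714, 4.57143); divide by 4.57143 → v2 = (0.95313, 1.00000)
Requested entry of v2: 61/64 = 0.9531

0.9531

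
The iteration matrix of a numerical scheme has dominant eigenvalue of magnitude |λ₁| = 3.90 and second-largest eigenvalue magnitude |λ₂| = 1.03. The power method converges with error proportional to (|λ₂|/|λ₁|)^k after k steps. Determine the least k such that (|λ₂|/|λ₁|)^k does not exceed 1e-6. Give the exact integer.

11

|λ₂/λ₁| = 1.03/3.90 = 0.26410
Need k ≥ ln(1e-6) / ln(0.26410) = -13.8155 / -1.3314 ≈ 10.377
Smallest integer k satisfying the bound: 11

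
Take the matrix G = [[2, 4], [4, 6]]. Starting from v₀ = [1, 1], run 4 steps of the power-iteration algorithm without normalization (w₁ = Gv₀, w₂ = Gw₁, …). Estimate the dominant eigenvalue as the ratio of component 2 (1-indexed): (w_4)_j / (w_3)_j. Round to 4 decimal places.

8.4719

w1 = Gv₀ = (6, 10)
w2 = Gw1 = (52, 84)
w3 = Gw2 = (440, 712)
w4 = Gw3 = (3728, 6032)
Ratio at component: 6032 / 712 = 8.4719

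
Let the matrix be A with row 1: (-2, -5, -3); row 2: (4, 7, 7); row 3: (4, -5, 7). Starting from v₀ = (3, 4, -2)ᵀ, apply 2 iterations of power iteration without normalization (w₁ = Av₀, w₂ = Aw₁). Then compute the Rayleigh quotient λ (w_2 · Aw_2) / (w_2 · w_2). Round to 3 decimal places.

w1 = Av₀ = ((-2)·3 + (-5)·4 + (-3)·(-2); 4·3 + 7·4 + 7·(-2); 4·3 + (-5)·4 + 7·(-2)) = (-20, 26, -22)
w2 = Aw1 = ((-2)·(-20) + (-5)·26 + (-3)·(-22); 4·(-20) + 7·26 + 7·(-22); 4·(-20) + (-5)·26 + 7·(-22)) = (-24, -52, -364)
Aw2 = (1400, -3008, -2384)
w2·Aw2 = (-24)·1400 + (-52)·(-3008) + (-364)·(-2384) = 990592; w2·w2 = (-24)·(-24) + (-52)·(-52) + (-364)·(-364) = 135776
λ ≈ 990592/135776 = 7.296

λ ≈ 7.296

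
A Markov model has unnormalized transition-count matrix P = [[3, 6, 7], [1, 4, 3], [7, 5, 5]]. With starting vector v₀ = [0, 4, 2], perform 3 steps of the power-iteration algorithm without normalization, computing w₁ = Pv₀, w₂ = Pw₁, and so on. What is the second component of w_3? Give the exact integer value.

w1 = Pv₀ = (3·0 + 6·4 + 7·2; 1·0 + 4·4 + 3·2; 7·0 + 5·4 + 5·2) = (38, 22, 30)
w2 = Pw1 = (3·38 + 6·22 + 7·30; 1·38 + 4·22 + 3·30; 7·38 + 5·22 + 5·30) = (456, 216, 526)
w3 = Pw2 = (6346, 2898, 6902)
The requested component of w3 is 2898.

2898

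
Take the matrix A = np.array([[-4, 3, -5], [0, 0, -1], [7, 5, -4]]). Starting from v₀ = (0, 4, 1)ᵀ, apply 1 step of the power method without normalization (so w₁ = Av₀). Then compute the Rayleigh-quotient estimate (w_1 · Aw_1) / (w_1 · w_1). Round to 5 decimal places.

w1 = Av₀ = ((-4)·0 + 3·4 + (-5)·1; 0·0 + 0·4 + (-1)·1; 7·0 + 5·4 + (-4)·1) = (7, -1, 16)
Aw1 = (-111, -16, -20)
w1·Aw1 = 7·(-111) + (-1)·(-16) + 16·(-20) = -1081; w1·w1 = 7·7 + (-1)·(-1) + 16·16 = 306
λ ≈ -1081/306 = -3.53268

-3.53268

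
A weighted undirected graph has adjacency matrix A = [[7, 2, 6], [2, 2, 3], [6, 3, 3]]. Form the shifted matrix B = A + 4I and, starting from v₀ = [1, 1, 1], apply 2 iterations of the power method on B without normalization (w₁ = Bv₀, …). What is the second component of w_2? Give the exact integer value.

B = A + 4I has rows (11, 2, 6); (2, 6, 3); (6, 3, 7)
w1 = Bv₀ = (11·1 + 2·1 + 6·1; 2·1 + 6·1 + 3·1; 6·1 + 3·1 + 7·1) = (19, 11, 16)
w2 = Bw1 = (11·19 + 2·11 + 6·16; 2·19 + 6·11 + 3·16; 6·19 + 3·11 + 7·16) = (327, 152, 259)
Requested component of w2: 152

152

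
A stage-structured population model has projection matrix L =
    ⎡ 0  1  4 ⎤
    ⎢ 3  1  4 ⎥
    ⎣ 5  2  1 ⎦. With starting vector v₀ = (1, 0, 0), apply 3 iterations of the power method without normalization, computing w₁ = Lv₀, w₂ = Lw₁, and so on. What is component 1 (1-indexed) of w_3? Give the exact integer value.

w1 = Lv₀ = (0, 3, 5)
w2 = Lw1 = (23, 23, 11)
w3 = Lw2 = (67, 136, 172)
The requested component of w3 is 67.

67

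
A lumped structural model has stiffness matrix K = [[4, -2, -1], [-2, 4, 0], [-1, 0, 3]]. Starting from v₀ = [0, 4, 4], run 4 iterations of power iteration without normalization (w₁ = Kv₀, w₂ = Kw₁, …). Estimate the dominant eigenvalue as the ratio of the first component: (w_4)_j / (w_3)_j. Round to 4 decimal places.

λ ≈ 6.2095

w1 = Kv₀ = (4·0 + (-2)·4 + (-1)·4; (-2)·0 + 4·4 + 0·4; (-1)·0 + 0·4 + 3·4) = (-12, 16, 12)
w2 = Kw1 = (4·(-12) + (-2)·16 + (-1)·12; (-2)·(-12) + 4·16 + 0·12; (-1)·(-12) + 0·16 + 3·12) = (-92, 88, 48)
w3 = Kw2 = (-592, 536, 236)
w4 = Kw3 = (-3676, 3328, 1300)
Ratio at component: -3676 / -592 = 6.2095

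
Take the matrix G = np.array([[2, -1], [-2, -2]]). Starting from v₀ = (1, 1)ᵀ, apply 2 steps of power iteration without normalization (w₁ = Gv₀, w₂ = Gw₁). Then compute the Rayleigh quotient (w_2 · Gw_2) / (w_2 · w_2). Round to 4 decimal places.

λ ≈ -1.5000

w1 = Gv₀ = (2·1 + (-1)·1; (-2)·1 + (-2)·1) = (1, -4)
w2 = Gw1 = (2·1 + (-1)·(-4); (-2)·1 + (-2)·(-4)) = (6, 6)
Gw2 = (6, -24)
w2·Gw2 = 6·6 + 6·(-24) = -108; w2·w2 = 6·6 + 6·6 = 72
λ ≈ -108/72 = -1.5000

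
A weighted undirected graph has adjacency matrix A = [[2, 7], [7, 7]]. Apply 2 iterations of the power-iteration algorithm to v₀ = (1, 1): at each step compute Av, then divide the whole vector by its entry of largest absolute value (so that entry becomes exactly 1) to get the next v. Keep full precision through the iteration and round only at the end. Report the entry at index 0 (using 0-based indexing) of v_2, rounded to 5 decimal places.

Av0 = (9.000000, 14.000000); divide by 14.000000 → v1 = (0.642857, 1.000000)
Av1 = (8.285714, 11.500000); divide by 11.500000 → v2 = (0.720497, 1.000000)
Requested entry of v2: 116/161 = 0.72050

0.72050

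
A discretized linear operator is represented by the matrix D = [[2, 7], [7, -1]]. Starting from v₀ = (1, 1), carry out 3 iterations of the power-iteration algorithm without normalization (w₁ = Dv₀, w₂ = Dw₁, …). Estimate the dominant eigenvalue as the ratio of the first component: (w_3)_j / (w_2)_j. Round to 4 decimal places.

8.6500

w1 = Dv₀ = (2·1 + 7·1; 7·1 + (-1)·1) = (9, 6)
w2 = Dw1 = (2·9 + 7·6; 7·9 + (-1)·6) = (60, 57)
w3 = Dw2 = (519, 363)
Ratio at component: 519 / 60 = 8.6500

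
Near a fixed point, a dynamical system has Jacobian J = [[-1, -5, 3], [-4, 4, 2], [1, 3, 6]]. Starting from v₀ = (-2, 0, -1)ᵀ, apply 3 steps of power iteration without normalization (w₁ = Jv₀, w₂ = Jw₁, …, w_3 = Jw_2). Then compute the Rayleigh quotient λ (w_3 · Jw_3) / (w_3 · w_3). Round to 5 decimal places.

w1 = Jv₀ = ((-1)·(-2) + (-5)·0 + 3·(-1); (-4)·(-2) + 4·0 + 2·(-1); 1·(-2) + 3·0 + 6·(-1)) = (-1, 6, -8)
w2 = Jw1 = ((-1)·(-1) + (-5)·6 + 3·(-8); (-4)·(-1) + 4·6 + 2·(-8); 1·(-1) + 3·6 + 6·(-8)) = (-53, 12, -31)
w3 = Jw2 = (-100, 198, -203)
Jw3 = (-1499, 786, -724)
w3·Jw3 = (-100)·(-1499) + 198·786 + (-203)·(-724) = 452500; w3·w3 = (-100)·(-100) + 198·198 + (-203)·(-203) = 90413
λ ≈ 452500/90413 = 5.00481

5.00481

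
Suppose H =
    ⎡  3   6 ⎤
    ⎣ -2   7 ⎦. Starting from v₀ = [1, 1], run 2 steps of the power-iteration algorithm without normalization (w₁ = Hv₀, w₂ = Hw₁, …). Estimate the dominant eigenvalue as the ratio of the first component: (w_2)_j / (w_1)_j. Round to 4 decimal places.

λ ≈ 6.3333

w1 = Hv₀ = (3·1 + 6·1; (-2)·1 + 7·1) = (9, 5)
w2 = Hw1 = (3·9 + 6·5; (-2)·9 + 7·5) = (57, 17)
Ratio at component: 57 / 9 = 6.3333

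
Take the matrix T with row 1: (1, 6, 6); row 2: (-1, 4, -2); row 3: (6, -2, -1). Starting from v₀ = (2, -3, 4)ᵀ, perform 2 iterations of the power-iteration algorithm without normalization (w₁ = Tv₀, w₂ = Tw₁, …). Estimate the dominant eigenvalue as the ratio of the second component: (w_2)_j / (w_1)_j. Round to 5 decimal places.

λ ≈ 5.63636

w1 = Tv₀ = (1·2 + 6·(-3) + 6·4; (-1)·2 + 4·(-3) + (-2)·4; 6·2 + (-2)·(-3) + (-1)·4) = (8, -22, 14)
w2 = Tw1 = (1·8 + 6·(-22) + 6·14; (-1)·8 + 4·(-22) + (-2)·14; 6·8 + (-2)·(-22) + (-1)·14) = (-40, -124, 78)
Ratio at component: -124 / -22 = 5.63636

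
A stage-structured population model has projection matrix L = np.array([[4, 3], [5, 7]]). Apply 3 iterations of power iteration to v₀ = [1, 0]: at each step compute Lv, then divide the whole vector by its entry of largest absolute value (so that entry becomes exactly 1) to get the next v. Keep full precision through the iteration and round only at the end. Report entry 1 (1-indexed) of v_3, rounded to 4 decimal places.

0.5352

Lv0 = (4.00000, 5.00000); divide by 5.00000 → v1 = (0.80000, 1.00000)
Lv1 = (6.20000, 11.00000); divide by 11.00000 → v2 = (0.56364, 1.00000)
Lv2 = (5.25455, 9.81818); divide by 9.81818 → v3 = (0.53519, 1.00000)
Requested entry of v3: 289/540 = 0.5352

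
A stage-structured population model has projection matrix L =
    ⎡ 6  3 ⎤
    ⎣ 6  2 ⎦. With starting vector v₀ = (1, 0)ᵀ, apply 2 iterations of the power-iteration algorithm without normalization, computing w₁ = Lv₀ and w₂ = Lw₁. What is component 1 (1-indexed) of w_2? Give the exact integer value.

54

w1 = Lv₀ = (6·1 + 3·0; 6·1 + 2·0) = (6, 6)
w2 = Lw1 = (6·6 + 3·6; 6·6 + 2·6) = (54, 48)
The requested component of w2 is 54.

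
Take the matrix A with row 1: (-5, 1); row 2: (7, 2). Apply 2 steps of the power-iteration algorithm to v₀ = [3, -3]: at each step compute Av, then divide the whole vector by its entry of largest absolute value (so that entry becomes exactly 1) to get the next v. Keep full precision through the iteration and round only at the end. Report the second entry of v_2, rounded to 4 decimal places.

Av0 = (-18.00000, 15.00000); divide by -18.00000 → v1 = (1.00000, -0.83333)
Av1 = (-5.83333, 5.33333); divide by -5.83333 → v2 = (1.00000, -0.91429)
Requested entry of v2: -96/105 = -0.9143

-0.9143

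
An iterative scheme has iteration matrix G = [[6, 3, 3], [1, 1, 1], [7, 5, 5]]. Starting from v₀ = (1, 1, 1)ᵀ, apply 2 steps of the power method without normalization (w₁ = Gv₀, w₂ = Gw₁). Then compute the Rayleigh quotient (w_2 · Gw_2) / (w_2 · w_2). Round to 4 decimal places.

w1 = Gv₀ = (6·1 + 3·1 + 3·1; 1·1 + 1·1 + 1·1; 7·1 + 5·1 + 5·1) = (12, 3, 17)
w2 = Gw1 = (6·12 + 3·3 + 3·17; 1·12 + 1·3 + 1·17; 7·12 + 5·3 + 5·17) = (132, 32, 184)
Gw2 = (1440, 348, 2004)
w2·Gw2 = 132·1440 + 32·348 + 184·2004 = 569952; w2·w2 = 132·132 + 32·32 + 184·184 = 52304
λ ≈ 569952/52304 = 10.8969

10.8969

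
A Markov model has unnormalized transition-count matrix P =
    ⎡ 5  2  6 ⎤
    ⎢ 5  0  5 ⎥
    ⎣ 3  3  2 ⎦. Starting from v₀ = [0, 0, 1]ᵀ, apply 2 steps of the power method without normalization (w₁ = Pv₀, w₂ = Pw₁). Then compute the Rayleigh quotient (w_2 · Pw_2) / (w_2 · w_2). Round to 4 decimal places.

w1 = Pv₀ = (6, 5, 2)
w2 = Pw1 = (52, 40, 37)
Pw2 = (562, 445, 350)
w2·Pw2 = 52·562 + 40·445 + 37·350 = 59974; w2·w2 = 52·52 + 40·40 + 37·37 = 5673
λ ≈ 59974/5673 = 10.5718

10.5718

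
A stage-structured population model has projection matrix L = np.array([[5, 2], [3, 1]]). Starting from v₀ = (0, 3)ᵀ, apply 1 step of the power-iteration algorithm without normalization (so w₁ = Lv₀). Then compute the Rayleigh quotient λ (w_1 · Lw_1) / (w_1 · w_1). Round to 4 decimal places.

w1 = Lv₀ = (6, 3)
Lw1 = (36, 21)
w1·Lw1 = 6·36 + 3·21 = 279; w1·w1 = 6·6 + 3·3 = 45
λ ≈ 279/45 = 6.2000

λ ≈ 6.2000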